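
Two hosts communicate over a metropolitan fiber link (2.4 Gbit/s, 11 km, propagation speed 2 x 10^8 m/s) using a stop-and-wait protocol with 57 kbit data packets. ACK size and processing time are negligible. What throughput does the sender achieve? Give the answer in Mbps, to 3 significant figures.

t_tx = L/R = 57000/2400000000 = 2.375e-05 s.
t_prop = 11000/200000000 = 5.5e-05 s; RTT = 0.00011 s.
Cycle = t_tx + RTT = 0.00013375 s.
Throughput = L / cycle = 57000 / 0.00013375 = 426 Mbps.

426 Mbps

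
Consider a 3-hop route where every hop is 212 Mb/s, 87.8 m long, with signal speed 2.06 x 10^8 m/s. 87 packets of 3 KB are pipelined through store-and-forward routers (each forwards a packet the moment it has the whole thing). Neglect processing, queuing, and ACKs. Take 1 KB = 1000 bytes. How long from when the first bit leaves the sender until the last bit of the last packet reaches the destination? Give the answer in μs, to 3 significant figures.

Per-hop transmission t_tx = L/R = 24000/212000000 = 113.208 μs.
Per-hop propagation t_prop = 87.8/206000000 = 0.426214 μs.
Pipeline fill: first packet needs 3·t_tx to clear all hops; remaining 86 packets each add one t_tx.
Total = (3+87-1)·t_tx + 3·t_prop = 89·113.208 + 3·0.426214 = 10100 μs.

10100 μs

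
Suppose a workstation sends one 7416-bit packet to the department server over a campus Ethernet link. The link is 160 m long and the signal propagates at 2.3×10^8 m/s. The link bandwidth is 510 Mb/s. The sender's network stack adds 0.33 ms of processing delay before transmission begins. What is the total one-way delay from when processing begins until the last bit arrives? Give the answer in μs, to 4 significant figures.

Transmission delay = L/R = 7416 / 510000000 = 14.5412 μs.
Propagation delay = d/s = 160 m / 2.3e+08 m/s = 0.695652 μs.
Plus processing delay 0.33 ms = 330 μs.
Total = 345.2 μs.

345.2 μs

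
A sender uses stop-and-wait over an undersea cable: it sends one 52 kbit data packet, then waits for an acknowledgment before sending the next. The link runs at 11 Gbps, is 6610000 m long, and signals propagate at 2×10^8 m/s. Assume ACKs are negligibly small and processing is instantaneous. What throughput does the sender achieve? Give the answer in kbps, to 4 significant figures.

786.6 kbps

t_tx = L/R = 52000/11000000000 = 4.72727e-06 s.
t_prop = 6610000/200000000 = 0.03305 s; RTT = 0.0661 s.
Cycle = t_tx + RTT = 0.0661047 s.
Throughput = L / cycle = 52000 / 0.0661047 = 786.6 kbps.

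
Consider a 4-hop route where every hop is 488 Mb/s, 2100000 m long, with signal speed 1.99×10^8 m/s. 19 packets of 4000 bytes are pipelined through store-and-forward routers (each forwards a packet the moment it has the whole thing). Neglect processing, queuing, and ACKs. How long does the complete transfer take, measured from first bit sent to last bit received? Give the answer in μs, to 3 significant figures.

43700 μs

Per-hop transmission t_tx = L/R = 32000/488000000 = 65.5738 μs.
Per-hop propagation t_prop = 2100000/199000000 = 10552.8 μs.
Pipeline fill: first packet needs 4·t_tx to clear all hops; remaining 18 packets each add one t_tx.
Total = (4+19-1)·t_tx + 4·t_prop = 22·65.5738 + 4·10552.8 = 43700 μs.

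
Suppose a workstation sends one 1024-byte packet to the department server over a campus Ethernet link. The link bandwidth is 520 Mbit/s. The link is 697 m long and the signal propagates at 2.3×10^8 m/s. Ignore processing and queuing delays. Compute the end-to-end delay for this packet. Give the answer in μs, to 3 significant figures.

18.8 μs

L = 1024 × 8 = 8192 bits.
Transmission delay = L/R = 8192 / 520000000 = 15.7538 μs.
Propagation delay = d/s = 697 m / 2.3e+08 m/s = 3.03043 μs.
Total = 18.8 μs.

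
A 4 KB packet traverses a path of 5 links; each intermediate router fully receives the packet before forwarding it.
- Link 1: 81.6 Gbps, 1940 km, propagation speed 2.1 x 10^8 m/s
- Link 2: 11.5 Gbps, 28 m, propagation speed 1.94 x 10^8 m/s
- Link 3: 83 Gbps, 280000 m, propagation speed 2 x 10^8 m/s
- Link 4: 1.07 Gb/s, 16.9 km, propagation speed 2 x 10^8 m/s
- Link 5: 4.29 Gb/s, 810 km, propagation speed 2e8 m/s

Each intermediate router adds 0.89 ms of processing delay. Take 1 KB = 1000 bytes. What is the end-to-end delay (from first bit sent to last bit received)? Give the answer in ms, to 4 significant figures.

18.37 ms

L = 32000 bits.
Transmission delays (L/R per hop): 0.000392157, 0.00278261, 0.000385542, 0.0299065, 0.00745921 ms; sum = 0.0409261 ms.
Propagation delays (d/s per hop): 9.2381, 0.00014433, 1.4, 0.0845, 4.05 ms; sum = 14.7727 ms.
Processing at 4 router(s): 4 × 0.89 ms = 3.56 ms.
End-to-end = 18.37 ms.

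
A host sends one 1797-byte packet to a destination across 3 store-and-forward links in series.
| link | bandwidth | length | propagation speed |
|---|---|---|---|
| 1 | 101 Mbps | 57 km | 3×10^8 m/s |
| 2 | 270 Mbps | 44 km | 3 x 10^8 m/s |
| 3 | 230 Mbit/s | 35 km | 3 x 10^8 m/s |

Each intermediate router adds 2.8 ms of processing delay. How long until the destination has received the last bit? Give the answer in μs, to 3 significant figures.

L = 1797 × 8 = 14376 bits.
Transmission delays (L/R per hop): 142.337, 53.2444, 62.5043 μs; sum = 258.085 μs.
Propagation delays (d/s per hop): 190, 146.667, 116.667 μs; sum = 453.333 μs.
Processing at 2 router(s): 2 × 2.8 ms = 5600 μs.
End-to-end = 6310 μs.

6310 μs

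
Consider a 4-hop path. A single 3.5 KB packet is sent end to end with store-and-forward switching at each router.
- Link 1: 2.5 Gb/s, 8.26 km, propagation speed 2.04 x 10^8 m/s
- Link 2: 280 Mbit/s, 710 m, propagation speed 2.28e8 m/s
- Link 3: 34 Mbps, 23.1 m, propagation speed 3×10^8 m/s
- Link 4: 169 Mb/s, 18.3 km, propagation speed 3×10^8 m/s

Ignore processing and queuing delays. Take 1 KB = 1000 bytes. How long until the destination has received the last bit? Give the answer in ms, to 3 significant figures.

1.21 ms

L = 28000 bits.
Transmission delays (L/R per hop): 0.0112, 0.1, 0.823529, 0.16568 ms; sum = 1.10041 ms.
Propagation delays (d/s per hop): 0.0404902, 0.00311404, 7.7e-05, 0.061 ms; sum = 0.104681 ms.
End-to-end = 1.21 ms.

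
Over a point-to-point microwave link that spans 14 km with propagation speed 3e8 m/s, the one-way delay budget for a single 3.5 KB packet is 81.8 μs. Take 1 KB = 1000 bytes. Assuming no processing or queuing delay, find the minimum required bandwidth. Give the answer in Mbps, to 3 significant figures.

L = 28000 bits.
Propagation delay = 14000 / 300000000 = 46.6667 μs.
Transmission budget = 81.8 − 46.6667 = 35.1333 μs.
R ≥ L / t_tx = 28000 bits / 3.51333e-05 s = 797 Mbps.

797 Mbps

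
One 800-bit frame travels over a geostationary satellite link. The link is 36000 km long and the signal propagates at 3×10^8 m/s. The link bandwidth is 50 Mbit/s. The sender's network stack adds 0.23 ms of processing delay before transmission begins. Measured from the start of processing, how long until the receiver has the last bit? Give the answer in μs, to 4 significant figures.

Transmission delay = L/R = 800 / 50000000 = 16 μs.
Propagation delay = d/s = 36000000 m / 300000000 m/s = 120000 μs.
Plus processing delay 0.23 ms = 230 μs.
Total = 120200 μs.

120200 μs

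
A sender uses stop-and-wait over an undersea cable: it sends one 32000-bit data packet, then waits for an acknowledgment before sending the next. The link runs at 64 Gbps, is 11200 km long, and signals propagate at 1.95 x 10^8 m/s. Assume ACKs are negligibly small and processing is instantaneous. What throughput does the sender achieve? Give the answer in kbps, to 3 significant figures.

t_tx = L/R = 32000/64000000000 = 5e-07 s.
t_prop = 11200000/195000000 = 0.0574359 s; RTT = 0.114872 s.
Cycle = t_tx + RTT = 0.114872 s.
Throughput = L / cycle = 32000 / 0.114872 = 279 kbps.

279 kbps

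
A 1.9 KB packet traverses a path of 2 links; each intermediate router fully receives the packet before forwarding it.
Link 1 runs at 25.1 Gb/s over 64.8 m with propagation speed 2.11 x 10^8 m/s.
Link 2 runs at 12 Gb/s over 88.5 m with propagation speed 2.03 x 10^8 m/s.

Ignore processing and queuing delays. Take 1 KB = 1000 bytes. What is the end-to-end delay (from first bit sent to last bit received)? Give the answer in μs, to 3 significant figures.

L = 15200 bits.
Transmission delays (L/R per hop): 0.605578, 1.26667 μs; sum = 1.87224 μs.
Propagation delays (d/s per hop): 0.307109, 0.435961 μs; sum = 0.74307 μs.
End-to-end = 2.62 μs.

2.62 μs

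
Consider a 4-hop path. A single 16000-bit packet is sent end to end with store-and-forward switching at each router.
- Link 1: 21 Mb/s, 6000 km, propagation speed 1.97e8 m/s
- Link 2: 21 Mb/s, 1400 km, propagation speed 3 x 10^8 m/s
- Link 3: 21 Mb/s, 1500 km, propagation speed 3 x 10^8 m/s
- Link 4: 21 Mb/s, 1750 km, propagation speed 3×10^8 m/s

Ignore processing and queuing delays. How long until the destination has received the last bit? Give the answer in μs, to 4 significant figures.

49000 μs

Transmission delay per hop = L/R = 16000/21000000 = 761.905 μs; 4 hops → 3047.62 μs.
Propagation delays (d/s per hop): 30456.9, 4666.67, 5000, 5833.33 μs; sum = 45956.9 μs.
End-to-end = 49000 μs.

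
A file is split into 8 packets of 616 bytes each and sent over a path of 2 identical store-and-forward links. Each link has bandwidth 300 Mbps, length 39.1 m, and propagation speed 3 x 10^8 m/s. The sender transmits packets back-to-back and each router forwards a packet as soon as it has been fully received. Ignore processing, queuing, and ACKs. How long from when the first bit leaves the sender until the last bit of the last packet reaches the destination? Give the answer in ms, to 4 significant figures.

Per-hop transmission t_tx = L/R = 4928/300000000 = 0.0164267 ms.
Per-hop propagation t_prop = 39.1/300000000 = 0.000130333 ms.
Pipeline fill: first packet needs 2·t_tx to clear all hops; remaining 7 packets each add one t_tx.
Total = (2+8-1)·t_tx + 2·t_prop = 9·0.0164267 + 2·0.000130333 = 0.1481 ms.

0.1481 ms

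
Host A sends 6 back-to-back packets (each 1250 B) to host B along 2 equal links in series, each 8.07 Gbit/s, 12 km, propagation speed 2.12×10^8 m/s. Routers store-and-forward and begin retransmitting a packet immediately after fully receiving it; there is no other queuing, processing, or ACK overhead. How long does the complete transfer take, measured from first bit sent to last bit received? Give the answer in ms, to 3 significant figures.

0.122 ms

Per-hop transmission t_tx = L/R = 10000/8070000000 = 0.00123916 ms.
Per-hop propagation t_prop = 12000/212000000 = 0.0566038 ms.
Pipeline fill: first packet needs 2·t_tx to clear all hops; remaining 5 packets each add one t_tx.
Total = (2+6-1)·t_tx + 2·t_prop = 7·0.00123916 + 2·0.0566038 = 0.122 ms.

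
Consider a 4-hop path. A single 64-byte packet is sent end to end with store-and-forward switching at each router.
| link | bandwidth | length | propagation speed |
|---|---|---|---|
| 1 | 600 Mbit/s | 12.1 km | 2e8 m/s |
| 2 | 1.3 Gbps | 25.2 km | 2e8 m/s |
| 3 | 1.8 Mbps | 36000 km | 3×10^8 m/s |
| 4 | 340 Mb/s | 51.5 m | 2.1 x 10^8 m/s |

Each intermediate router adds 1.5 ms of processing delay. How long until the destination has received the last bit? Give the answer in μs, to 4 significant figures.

125000 μs

L = 64 × 8 = 512 bits.
Transmission delays (L/R per hop): 0.853333, 0.393846, 284.444, 1.50588 μs; sum = 287.198 μs.
Propagation delays (d/s per hop): 60.5, 126, 120000, 0.245238 μs; sum = 120187 μs.
Processing at 3 router(s): 3 × 1.5 ms = 4500 μs.
End-to-end = 125000 μs.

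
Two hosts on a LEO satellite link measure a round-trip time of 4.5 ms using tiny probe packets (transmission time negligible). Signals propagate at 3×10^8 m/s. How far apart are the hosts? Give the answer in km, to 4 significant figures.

675.0 km

One-way propagation = RTT/2 = 2.25 ms.
d = s × t = 300000000 × 0.00225 = 675.0 km.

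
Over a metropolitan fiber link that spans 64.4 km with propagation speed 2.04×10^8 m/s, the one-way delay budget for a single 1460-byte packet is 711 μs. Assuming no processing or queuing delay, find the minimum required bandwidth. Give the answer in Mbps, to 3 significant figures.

L = 11680 bits.
Propagation delay = 64400 / 204000000 = 315.686 μs.
Transmission budget = 711 − 315.686 = 395.314 μs.
R ≥ L / t_tx = 11680 bits / 0.000395314 s = 29.5 Mbps.

29.5 Mbps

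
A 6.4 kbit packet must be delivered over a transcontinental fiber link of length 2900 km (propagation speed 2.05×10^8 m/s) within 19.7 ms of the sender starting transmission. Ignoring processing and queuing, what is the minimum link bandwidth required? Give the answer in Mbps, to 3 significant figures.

1.15 Mbps

Propagation delay = 2900000 / 2.05e+08 = 14.1463 ms.
Transmission budget = 19.7 − 14.1463 = 5.55366 ms.
R ≥ L / t_tx = 6400 bits / 0.00555366 s = 1.15 Mbps.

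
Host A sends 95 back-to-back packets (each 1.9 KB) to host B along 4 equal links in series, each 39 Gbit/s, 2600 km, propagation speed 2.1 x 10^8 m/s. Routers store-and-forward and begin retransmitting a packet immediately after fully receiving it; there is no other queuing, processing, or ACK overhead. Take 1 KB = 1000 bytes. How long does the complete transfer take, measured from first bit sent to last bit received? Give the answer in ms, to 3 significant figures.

Per-hop transmission t_tx = L/R = 15200/39000000000 = 0.000389744 ms.
Per-hop propagation t_prop = 2600000/210000000 = 12.381 ms.
Pipeline fill: first packet needs 4·t_tx to clear all hops; remaining 94 packets each add one t_tx.
Total = (4+95-1)·t_tx + 4·t_prop = 98·0.000389744 + 4·12.381 = 49.6 ms.

49.6 ms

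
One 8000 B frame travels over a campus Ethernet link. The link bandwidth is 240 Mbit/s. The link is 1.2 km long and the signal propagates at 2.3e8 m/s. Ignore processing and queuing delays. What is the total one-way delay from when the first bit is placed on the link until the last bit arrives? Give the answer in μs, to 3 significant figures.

272 μs

L = 8000 × 8 = 64000 bits.
Transmission delay = L/R = 64000 / 240000000 = 266.667 μs.
Propagation delay = d/s = 1200 m / 2.3e+08 m/s = 5.21739 μs.
Total = 272 μs.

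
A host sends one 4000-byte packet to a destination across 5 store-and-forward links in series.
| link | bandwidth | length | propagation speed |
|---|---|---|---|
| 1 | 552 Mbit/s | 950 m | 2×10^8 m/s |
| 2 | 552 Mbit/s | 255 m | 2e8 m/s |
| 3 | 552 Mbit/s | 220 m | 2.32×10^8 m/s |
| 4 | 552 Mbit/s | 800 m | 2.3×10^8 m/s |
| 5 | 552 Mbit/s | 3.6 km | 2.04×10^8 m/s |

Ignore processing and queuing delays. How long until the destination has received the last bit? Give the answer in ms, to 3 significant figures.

0.318 ms

L = 4000 × 8 = 32000 bits.
Transmission delay per hop = L/R = 32000/552000000 = 0.057971 ms; 5 hops → 0.289855 ms.
Propagation delays (d/s per hop): 0.00475, 0.001275, 0.000948276, 0.00347826, 0.0176471 ms; sum = 0.0280986 ms.
End-to-end = 0.318 ms.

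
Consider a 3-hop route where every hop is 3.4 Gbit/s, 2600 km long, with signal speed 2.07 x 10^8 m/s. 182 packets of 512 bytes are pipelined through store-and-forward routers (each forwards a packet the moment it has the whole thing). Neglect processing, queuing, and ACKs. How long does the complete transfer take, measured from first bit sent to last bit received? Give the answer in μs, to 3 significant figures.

Per-hop transmission t_tx = L/R = 4096/3400000000 = 1.20471 μs.
Per-hop propagation t_prop = 2600000/2.07e+08 = 12560.4 μs.
Pipeline fill: first packet needs 3·t_tx to clear all hops; remaining 181 packets each add one t_tx.
Total = (3+182-1)·t_tx + 3·t_prop = 184·1.20471 + 3·12560.4 = 37900 μs.

37900 μs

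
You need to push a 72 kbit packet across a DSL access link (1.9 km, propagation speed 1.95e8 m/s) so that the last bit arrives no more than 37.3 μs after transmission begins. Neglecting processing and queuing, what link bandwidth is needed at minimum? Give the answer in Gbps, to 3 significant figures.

2.61 Gbps

Propagation delay = 1900 / 195000000 = 9.74359 μs.
Transmission budget = 37.3 − 9.74359 = 27.5564 μs.
R ≥ L / t_tx = 72000 bits / 2.75564e-05 s = 2.61 Gbps.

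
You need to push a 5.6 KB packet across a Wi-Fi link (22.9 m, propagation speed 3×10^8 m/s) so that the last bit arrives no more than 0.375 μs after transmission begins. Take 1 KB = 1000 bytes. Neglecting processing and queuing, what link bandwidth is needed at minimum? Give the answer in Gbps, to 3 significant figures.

L = 44800 bits.
Propagation delay = 22.9 / 300000000 = 0.0763333 μs.
Transmission budget = 0.375 − 0.0763333 = 0.298667 μs.
R ≥ L / t_tx = 44800 bits / 2.98667e-07 s = 150 Gbps.

150 Gbps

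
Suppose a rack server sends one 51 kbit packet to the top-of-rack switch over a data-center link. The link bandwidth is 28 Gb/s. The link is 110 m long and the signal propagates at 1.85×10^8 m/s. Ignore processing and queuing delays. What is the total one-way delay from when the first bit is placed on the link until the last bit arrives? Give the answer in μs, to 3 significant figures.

2.42 μs

L = 51000 bits.
Transmission delay = L/R = 51000 / 28000000000 = 1.82143 μs.
Propagation delay = d/s = 110 m / 185000000 m/s = 0.594595 μs.
Total = 2.42 μs.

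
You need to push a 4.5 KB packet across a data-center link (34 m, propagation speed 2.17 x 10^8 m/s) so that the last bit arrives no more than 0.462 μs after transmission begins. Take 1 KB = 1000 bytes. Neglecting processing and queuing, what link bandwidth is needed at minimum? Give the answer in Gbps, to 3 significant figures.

118 Gbps

L = 36000 bits.
Propagation delay = 34 / 217000000 = 0.156682 μs.
Transmission budget = 0.462 − 0.156682 = 0.305318 μs.
R ≥ L / t_tx = 36000 bits / 3.05318e-07 s = 118 Gbps.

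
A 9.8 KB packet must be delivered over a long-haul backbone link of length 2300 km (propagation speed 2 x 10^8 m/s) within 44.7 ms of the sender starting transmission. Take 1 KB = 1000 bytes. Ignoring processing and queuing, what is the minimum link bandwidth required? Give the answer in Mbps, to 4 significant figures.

2.361 Mbps

L = 78400 bits.
Propagation delay = 2300000 / 200000000 = 11.5 ms.
Transmission budget = 44.7 − 11.5 = 33.2 ms.
R ≥ L / t_tx = 78400 bits / 0.0332 s = 2.361 Mbps.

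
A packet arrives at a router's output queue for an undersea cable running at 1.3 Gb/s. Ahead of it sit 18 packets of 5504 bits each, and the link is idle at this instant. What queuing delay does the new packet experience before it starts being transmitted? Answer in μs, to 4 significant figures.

Each queued packet: L/R = 5504/1300000000 = 4.23385 μs.
18 queued → 76.2092 μs.
Queuing delay = 76.21 μs.

76.21 μs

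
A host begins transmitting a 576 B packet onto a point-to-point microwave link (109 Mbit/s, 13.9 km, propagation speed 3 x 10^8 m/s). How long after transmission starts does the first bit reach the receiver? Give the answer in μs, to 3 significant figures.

First bit experiences only propagation delay: d/s = 13900/300000000 = 46.3 μs.

46.3 μs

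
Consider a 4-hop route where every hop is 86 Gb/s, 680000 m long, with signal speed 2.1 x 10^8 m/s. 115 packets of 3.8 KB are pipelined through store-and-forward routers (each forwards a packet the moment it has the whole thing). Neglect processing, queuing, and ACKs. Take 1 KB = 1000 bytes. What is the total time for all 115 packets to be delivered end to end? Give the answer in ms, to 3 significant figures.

13.0 ms

Per-hop transmission t_tx = L/R = 30400/86000000000 = 0.000353488 ms.
Per-hop propagation t_prop = 680000/210000000 = 3.2381 ms.
Pipeline fill: first packet needs 4·t_tx to clear all hops; remaining 114 packets each add one t_tx.
Total = (4+115-1)·t_tx + 4·t_prop = 118·0.000353488 + 4·3.2381 = 13.0 ms.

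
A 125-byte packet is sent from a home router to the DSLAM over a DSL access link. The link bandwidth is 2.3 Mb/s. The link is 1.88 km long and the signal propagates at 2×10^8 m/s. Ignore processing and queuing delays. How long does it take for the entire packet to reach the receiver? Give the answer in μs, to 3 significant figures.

444 μs

L = 125 × 8 = 1000 bits.
Transmission delay = L/R = 1000 / 2300000 = 434.783 μs.
Propagation delay = d/s = 1880 m / 200000000 m/s = 9.4 μs.
Total = 444 μs.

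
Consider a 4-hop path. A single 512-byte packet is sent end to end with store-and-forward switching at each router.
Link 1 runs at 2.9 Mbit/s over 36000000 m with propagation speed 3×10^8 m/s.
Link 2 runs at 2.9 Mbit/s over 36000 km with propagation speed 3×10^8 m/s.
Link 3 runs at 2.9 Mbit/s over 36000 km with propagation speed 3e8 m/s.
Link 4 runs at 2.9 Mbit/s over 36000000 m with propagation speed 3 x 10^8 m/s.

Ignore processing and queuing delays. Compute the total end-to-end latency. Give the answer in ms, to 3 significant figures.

L = 512 × 8 = 4096 bits.
Transmission delay per hop = L/R = 4096/2900000 = 1.41241 ms; 4 hops → 5.64966 ms.
Propagation delays (d/s per hop): 120, 120, 120, 120 ms; sum = 480 ms.
End-to-end = 486 ms.

486 ms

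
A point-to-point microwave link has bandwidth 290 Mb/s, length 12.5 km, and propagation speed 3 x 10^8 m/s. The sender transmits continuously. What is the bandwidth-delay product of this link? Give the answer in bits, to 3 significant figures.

12100 bits

Propagation delay = 12500 / 300000000 = 4.16667e-05 s.
BDP = R × t_prop = 290000000 × 4.16667e-05 = 12083.3 bits.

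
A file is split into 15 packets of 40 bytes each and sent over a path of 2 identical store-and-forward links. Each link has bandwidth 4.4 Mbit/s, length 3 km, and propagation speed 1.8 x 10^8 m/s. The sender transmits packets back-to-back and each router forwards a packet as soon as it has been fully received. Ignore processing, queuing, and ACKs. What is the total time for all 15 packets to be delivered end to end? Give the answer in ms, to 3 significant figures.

1.20 ms

Per-hop transmission t_tx = L/R = 320/4400000 = 0.0727273 ms.
Per-hop propagation t_prop = 3000/180000000 = 0.0166667 ms.
Pipeline fill: first packet needs 2·t_tx to clear all hops; remaining 14 packets each add one t_tx.
Total = (2+15-1)·t_tx + 2·t_prop = 16·0.0727273 + 2·0.0166667 = 1.20 ms.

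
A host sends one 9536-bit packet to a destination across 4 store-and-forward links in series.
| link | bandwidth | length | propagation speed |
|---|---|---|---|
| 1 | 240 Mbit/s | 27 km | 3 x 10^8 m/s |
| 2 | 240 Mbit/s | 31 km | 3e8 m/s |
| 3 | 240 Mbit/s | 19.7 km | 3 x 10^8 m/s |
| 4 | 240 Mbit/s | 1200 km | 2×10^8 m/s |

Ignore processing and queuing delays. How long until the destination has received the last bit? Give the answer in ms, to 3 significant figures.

Transmission delay per hop = L/R = 9536/240000000 = 0.0397333 ms; 4 hops → 0.158933 ms.
Propagation delays (d/s per hop): 0.09, 0.103333, 0.0656667, 6 ms; sum = 6.259 ms.
End-to-end = 6.42 ms.

6.42 ms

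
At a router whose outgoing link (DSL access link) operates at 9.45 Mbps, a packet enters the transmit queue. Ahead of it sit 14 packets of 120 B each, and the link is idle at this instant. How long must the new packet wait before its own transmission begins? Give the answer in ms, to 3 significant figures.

1.42 ms

Each queued packet: L/R = 960/9450000 = 0.101587 ms.
14 queued → 1.42222 ms.
Queuing delay = 1.42 ms.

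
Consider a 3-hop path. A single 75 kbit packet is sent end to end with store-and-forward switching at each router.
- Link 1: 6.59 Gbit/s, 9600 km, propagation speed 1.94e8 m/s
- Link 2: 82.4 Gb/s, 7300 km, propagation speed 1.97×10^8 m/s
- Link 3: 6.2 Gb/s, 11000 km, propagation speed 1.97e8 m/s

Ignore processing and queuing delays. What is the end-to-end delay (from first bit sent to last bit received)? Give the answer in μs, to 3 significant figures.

142000 μs

L = 75000 bits.
Transmission delays (L/R per hop): 11.3809, 0.910194, 12.0968 μs; sum = 24.3878 μs.
Propagation delays (d/s per hop): 49484.5, 37055.8, 55837.6 μs; sum = 142378 μs.
End-to-end = 142000 μs.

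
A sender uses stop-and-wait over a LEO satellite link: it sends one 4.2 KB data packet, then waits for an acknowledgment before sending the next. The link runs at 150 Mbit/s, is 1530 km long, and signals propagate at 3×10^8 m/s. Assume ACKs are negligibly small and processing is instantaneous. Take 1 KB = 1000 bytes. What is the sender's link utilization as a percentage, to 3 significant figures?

t_tx = L/R = 33600/150000000 = 0.000224 s.
t_prop = 1530000/300000000 = 0.0051 s; RTT = 0.0102 s.
Cycle = t_tx + RTT = 0.010424 s.
Utilization = t_tx / cycle = 0.000224/0.010424 = 2.15 %.

2.15 %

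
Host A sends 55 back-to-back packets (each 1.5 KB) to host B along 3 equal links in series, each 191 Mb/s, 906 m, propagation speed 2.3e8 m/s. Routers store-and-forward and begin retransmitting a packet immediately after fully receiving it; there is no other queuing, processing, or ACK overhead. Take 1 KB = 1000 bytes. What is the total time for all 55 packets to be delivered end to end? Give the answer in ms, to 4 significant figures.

3.593 ms

Per-hop transmission t_tx = L/R = 12000/191000000 = 0.0628272 ms.
Per-hop propagation t_prop = 906/2.3e+08 = 0.00393913 ms.
Pipeline fill: first packet needs 3·t_tx to clear all hops; remaining 54 packets each add one t_tx.
Total = (3+55-1)·t_tx + 3·t_prop = 57·0.0628272 + 3·0.00393913 = 3.593 ms.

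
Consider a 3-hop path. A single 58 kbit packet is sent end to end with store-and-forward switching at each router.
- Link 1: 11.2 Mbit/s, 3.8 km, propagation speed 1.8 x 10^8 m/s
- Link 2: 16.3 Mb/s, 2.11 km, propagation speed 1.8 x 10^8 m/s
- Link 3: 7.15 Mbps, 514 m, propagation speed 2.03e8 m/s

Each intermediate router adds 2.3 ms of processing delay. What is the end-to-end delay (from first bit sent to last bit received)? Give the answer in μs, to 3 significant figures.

21500 μs

L = 58000 bits.
Transmission delays (L/R per hop): 5178.57, 3558.28, 8111.89 μs; sum = 16848.7 μs.
Propagation delays (d/s per hop): 21.1111, 11.7222, 2.53202 μs; sum = 35.3654 μs.
Processing at 2 router(s): 2 × 2.3 ms = 4600 μs.
End-to-end = 21500 μs.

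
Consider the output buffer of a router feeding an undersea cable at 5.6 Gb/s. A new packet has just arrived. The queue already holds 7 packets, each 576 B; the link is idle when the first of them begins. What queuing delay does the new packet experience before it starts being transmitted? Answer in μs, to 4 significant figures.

5.760 μs

Each queued packet: L/R = 4608/5600000000 = 0.822857 μs.
7 queued → 5.76 μs.
Queuing delay = 5.760 μs.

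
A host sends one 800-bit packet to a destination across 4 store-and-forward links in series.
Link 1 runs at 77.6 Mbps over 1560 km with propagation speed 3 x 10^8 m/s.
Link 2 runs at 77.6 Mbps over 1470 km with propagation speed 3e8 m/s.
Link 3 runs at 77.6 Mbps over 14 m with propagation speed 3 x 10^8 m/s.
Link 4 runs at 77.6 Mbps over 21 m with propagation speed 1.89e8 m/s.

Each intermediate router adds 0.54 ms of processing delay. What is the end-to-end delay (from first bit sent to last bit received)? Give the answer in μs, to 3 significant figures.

11800 μs

Transmission delay per hop = L/R = 800/77600000 = 10.3093 μs; 4 hops → 41.2371 μs.
Propagation delays (d/s per hop): 5200, 4900, 0.0466667, 0.111111 μs; sum = 10100.2 μs.
Processing at 3 router(s): 3 × 0.54 ms = 1620 μs.
End-to-end = 11800 μs.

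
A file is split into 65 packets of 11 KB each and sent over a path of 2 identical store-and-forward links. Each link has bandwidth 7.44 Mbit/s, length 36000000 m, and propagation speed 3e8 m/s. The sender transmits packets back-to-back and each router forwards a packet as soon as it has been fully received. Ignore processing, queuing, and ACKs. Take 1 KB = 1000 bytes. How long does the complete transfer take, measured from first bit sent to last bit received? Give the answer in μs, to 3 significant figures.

Per-hop transmission t_tx = L/R = 88000/7440000 = 11828 μs.
Per-hop propagation t_prop = 36000000/300000000 = 120000 μs.
Pipeline fill: first packet needs 2·t_tx to clear all hops; remaining 64 packets each add one t_tx.
Total = (2+65-1)·t_tx + 2·t_prop = 66·11828 + 2·120000 = 1020000 μs.

1020000 μs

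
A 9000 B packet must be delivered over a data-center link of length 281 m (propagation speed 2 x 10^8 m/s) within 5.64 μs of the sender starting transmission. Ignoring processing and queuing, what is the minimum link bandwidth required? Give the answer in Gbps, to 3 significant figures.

17.0 Gbps

L = 72000 bits.
Propagation delay = 281 / 200000000 = 1.405 μs.
Transmission budget = 5.64 − 1.405 = 4.235 μs.
R ≥ L / t_tx = 72000 bits / 4.235e-06 s = 17.0 Gbps.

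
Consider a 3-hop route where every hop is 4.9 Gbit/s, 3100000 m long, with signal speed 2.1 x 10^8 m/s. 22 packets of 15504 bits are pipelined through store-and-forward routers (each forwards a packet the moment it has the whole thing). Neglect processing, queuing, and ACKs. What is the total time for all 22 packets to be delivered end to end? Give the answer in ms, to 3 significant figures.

Per-hop transmission t_tx = L/R = 15504/4900000000 = 0.00316408 ms.
Per-hop propagation t_prop = 3100000/210000000 = 14.7619 ms.
Pipeline fill: first packet needs 3·t_tx to clear all hops; remaining 21 packets each add one t_tx.
Total = (3+22-1)·t_tx + 3·t_prop = 24·0.00316408 + 3·14.7619 = 44.4 ms.

44.4 ms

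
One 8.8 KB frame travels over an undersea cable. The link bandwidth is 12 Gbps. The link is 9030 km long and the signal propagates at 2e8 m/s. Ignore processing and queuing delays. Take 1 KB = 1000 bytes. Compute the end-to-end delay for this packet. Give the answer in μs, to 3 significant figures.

L = 70400 bits.
Transmission delay = L/R = 70400 / 12000000000 = 5.86667 μs.
Propagation delay = d/s = 9030000 m / 200000000 m/s = 45150 μs.
Total = 45200 μs.

45200 μs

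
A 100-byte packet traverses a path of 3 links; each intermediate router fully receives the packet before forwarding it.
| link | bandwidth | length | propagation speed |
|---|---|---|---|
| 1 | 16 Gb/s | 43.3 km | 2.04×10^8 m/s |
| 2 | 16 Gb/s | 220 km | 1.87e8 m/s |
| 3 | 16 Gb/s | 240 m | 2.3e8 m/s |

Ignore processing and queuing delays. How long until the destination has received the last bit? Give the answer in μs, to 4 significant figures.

1390 μs

L = 100 × 8 = 800 bits.
Transmission delay per hop = L/R = 800/16000000000 = 0.05 μs; 3 hops → 0.15 μs.
Propagation delays (d/s per hop): 212.255, 1176.47, 1.04348 μs; sum = 1389.77 μs.
End-to-end = 1390 μs.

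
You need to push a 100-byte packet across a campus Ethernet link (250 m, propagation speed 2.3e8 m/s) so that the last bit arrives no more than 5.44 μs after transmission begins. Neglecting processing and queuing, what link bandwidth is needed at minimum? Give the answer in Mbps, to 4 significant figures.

L = 800 bits.
Propagation delay = 250 / 2.3e+08 = 1.08696 μs.
Transmission budget = 5.44 − 1.08696 = 4.35304 μs.
R ≥ L / t_tx = 800 bits / 4.35304e-06 s = 183.8 Mbps.

183.8 Mbps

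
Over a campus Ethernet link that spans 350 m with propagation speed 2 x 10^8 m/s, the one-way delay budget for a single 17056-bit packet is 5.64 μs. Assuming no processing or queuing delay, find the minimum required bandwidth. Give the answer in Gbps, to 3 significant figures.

Propagation delay = 350 / 200000000 = 1.75 μs.
Transmission budget = 5.64 − 1.75 = 3.89 μs.
R ≥ L / t_tx = 17056 bits / 3.89e-06 s = 4.38 Gbps.

4.38 Gbps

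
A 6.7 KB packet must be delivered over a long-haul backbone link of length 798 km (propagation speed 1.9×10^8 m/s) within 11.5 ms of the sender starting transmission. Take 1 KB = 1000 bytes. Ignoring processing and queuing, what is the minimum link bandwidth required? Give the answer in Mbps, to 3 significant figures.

7.34 Mbps

L = 53600 bits.
Propagation delay = 798000 / 190000000 = 4.2 ms.
Transmission budget = 11.5 − 4.2 = 7.3 ms.
R ≥ L / t_tx = 53600 bits / 0.0073 s = 7.34 Mbps.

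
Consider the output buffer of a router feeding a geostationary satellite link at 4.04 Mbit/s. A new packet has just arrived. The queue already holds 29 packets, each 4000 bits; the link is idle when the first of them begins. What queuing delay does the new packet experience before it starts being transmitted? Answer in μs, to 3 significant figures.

28700 μs

Each queued packet: L/R = 4000/4040000 = 990.099 μs.
29 queued → 28712.9 μs.
Queuing delay = 28700 μs.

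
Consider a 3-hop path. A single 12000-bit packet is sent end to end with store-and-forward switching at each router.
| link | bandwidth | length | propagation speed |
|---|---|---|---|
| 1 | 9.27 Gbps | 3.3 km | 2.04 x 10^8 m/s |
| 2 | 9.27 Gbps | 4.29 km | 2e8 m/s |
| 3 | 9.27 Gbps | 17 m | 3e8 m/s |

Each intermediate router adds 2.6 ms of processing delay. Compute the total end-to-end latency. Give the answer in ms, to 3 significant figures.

Transmission delay per hop = L/R = 12000/9270000000 = 0.0012945 ms; 3 hops → 0.0038835 ms.
Propagation delays (d/s per hop): 0.0161765, 0.02145, 5.66667e-05 ms; sum = 0.0376831 ms.
Processing at 2 router(s): 2 × 2.6 ms = 5.2 ms.
End-to-end = 5.24 ms.

5.24 ms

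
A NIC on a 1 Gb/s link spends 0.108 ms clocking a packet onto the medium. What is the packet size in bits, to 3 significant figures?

L = R × t_tx = 1000000000 b/s × 0.000108 s = 108000 bits.

108000 bits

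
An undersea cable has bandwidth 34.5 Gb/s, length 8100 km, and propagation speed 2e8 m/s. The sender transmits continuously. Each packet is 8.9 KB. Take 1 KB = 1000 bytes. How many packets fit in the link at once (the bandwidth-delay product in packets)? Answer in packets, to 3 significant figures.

19600 packets

Propagation delay = 8100000 / 200000000 = 0.0405 s.
BDP = R × t_prop = 34500000000 × 0.0405 = 1397250000 bits.
In packets of 71200 bits: 19600 packets.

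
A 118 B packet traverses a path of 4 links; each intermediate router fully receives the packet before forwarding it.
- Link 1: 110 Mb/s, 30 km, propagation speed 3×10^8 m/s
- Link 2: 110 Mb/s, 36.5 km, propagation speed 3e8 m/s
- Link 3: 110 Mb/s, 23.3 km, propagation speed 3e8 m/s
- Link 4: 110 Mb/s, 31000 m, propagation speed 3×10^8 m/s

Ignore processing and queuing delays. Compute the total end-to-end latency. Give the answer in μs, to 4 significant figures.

L = 118 × 8 = 944 bits.
Transmission delay per hop = L/R = 944/110000000 = 8.58182 μs; 4 hops → 34.3273 μs.
Propagation delays (d/s per hop): 100, 121.667, 77.6667, 103.333 μs; sum = 402.667 μs.
End-to-end = 437.0 μs.

437.0 μs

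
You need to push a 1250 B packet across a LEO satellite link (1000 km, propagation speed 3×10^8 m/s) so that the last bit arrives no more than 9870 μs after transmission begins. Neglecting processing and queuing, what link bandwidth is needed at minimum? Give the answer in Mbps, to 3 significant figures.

1.53 Mbps

L = 10000 bits.
Propagation delay = 1000000 / 300000000 = 3333.33 μs.
Transmission budget = 9870 − 3333.33 = 6536.67 μs.
R ≥ L / t_tx = 10000 bits / 0.00653667 s = 1.53 Mbps.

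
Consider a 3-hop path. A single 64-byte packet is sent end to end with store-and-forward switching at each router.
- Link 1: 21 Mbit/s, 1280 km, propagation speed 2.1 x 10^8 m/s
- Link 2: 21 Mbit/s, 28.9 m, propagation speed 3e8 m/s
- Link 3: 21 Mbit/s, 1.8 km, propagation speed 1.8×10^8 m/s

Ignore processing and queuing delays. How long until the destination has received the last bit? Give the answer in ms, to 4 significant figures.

L = 64 × 8 = 512 bits.
Transmission delay per hop = L/R = 512/21000000 = 0.024381 ms; 3 hops → 0.0731429 ms.
Propagation delays (d/s per hop): 6.09524, 9.63333e-05, 0.01 ms; sum = 6.10533 ms.
End-to-end = 6.178 ms.

6.178 ms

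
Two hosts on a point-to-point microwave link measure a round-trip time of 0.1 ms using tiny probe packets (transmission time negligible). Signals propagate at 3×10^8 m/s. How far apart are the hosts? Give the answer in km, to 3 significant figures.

One-way propagation = RTT/2 = 0.05 ms.
d = s × t = 300000000 × 5e-05 = 15.0 km.

15.0 km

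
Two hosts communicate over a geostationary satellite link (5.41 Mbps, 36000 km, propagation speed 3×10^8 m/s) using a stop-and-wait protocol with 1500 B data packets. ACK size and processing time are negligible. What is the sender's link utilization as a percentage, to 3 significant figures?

t_tx = L/R = 12000/5410000 = 0.00221811 s.
t_prop = 36000000/300000000 = 0.12 s; RTT = 0.24 s.
Cycle = t_tx + RTT = 0.242218 s.
Utilization = t_tx / cycle = 0.00221811/0.242218 = 0.916 %.

0.916 %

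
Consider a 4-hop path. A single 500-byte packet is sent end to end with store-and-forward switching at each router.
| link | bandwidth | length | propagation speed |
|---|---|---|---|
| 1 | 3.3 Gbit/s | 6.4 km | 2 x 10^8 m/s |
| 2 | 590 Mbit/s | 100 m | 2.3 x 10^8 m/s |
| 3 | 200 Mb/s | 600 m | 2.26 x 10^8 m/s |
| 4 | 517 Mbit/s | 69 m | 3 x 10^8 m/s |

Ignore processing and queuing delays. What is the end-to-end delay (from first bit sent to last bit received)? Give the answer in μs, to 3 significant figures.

71.0 μs

L = 500 × 8 = 4000 bits.
Transmission delays (L/R per hop): 1.21212, 6.77966, 20, 7.73694 μs; sum = 35.7287 μs.
Propagation delays (d/s per hop): 32, 0.434783, 2.65487, 0.23 μs; sum = 35.3196 μs.
End-to-end = 71.0 μs.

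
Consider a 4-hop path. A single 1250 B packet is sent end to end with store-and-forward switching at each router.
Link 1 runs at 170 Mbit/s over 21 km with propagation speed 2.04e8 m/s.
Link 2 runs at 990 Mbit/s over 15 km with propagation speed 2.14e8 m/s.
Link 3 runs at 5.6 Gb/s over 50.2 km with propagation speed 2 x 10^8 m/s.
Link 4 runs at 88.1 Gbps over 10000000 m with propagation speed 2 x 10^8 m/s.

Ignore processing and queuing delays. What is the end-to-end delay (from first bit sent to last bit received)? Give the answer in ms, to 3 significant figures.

L = 1250 × 8 = 10000 bits.
Transmission delays (L/R per hop): 0.0588235, 0.010101, 0.00178571, 0.000113507 ms; sum = 0.0708238 ms.
Propagation delays (d/s per hop): 0.102941, 0.0700935, 0.251, 50 ms; sum = 50.424 ms.
End-to-end = 50.5 ms.

50.5 ms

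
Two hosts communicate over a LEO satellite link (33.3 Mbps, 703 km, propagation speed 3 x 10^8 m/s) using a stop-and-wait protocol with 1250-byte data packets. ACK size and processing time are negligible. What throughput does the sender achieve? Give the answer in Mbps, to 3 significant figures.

2.01 Mbps

t_tx = L/R = 10000/3.33e+07 = 0.0003003 s.
t_prop = 703000/300000000 = 0.00234333 s; RTT = 0.00468667 s.
Cycle = t_tx + RTT = 0.00498697 s.
Throughput = L / cycle = 10000 / 0.00498697 = 2.01 Mbps.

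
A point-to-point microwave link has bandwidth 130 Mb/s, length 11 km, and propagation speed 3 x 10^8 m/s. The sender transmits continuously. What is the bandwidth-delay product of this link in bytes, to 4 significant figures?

Propagation delay = 11000 / 300000000 = 3.66667e-05 s.
BDP = R × t_prop = 130000000 × 3.66667e-05 = 4766.67 bits.
In bytes: 4766.67/8 = 595.8 bytes.

595.8 bytes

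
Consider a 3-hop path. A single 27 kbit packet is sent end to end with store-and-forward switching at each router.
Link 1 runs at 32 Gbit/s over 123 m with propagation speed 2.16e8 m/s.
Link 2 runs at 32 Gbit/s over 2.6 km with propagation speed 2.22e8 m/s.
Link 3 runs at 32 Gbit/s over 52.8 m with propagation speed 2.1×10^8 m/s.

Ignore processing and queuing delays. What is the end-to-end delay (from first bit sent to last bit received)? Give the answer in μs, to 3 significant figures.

15.1 μs

L = 27000 bits.
Transmission delay per hop = L/R = 27000/32000000000 = 0.84375 μs; 3 hops → 2.53125 μs.
Propagation delays (d/s per hop): 0.569444, 11.7117, 0.251429 μs; sum = 12.5326 μs.
End-to-end = 15.1 μs.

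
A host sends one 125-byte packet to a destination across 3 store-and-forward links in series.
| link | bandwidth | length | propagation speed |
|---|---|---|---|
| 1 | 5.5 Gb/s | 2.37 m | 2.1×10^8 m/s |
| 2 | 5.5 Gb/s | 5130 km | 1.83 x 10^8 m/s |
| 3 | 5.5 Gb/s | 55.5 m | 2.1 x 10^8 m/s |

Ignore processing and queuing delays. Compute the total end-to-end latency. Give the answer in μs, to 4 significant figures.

L = 125 × 8 = 1000 bits.
Transmission delay per hop = L/R = 1000/5500000000 = 0.181818 μs; 3 hops → 0.545455 μs.
Propagation delays (d/s per hop): 0.0112857, 28032.8, 0.264286 μs; sum = 28033.1 μs.
End-to-end = 28030 μs.

28030 μs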